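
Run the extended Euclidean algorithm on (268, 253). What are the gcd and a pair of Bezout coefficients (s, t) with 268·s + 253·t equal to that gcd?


Euclidean algorithm on (268, 253) — divide until remainder is 0:
  268 = 1 · 253 + 15
  253 = 16 · 15 + 13
  15 = 1 · 13 + 2
  13 = 6 · 2 + 1
  2 = 2 · 1 + 0
gcd(268, 253) = 1.
Track Bezout coefficients alongside the remainders: start with r₀ = 268 = a·1 + b·0 (s = 1, t = 0) and r₁ = 253 = a·0 + b·1 (s = 0, t = 1); each new remainder r_{k+1} = r_{k-1} − q_k·r_k inherits s_{k+1} = s_{k-1} − q_k·s_k, t_{k+1} = t_{k-1} − q_k·t_k, so r_k = a·s_k + b·t_k at every step:
  q = 1: r = 15, s = 1 − 1·0 = 1, t = 0 − 1·1 = -1  (check: 268·1 + 253·(-1) = 15)
  q = 16: r = 13, s = 0 − 16·1 = -16, t = 1 − 16·(-1) = 17  (check: 268·(-16) + 253·17 = 13)
  q = 1: r = 2, s = 1 − 1·(-16) = 17, t = -1 − 1·17 = -18  (check: 268·17 + 253·(-18) = 2)
  q = 6: r = 1, s = -16 − 6·17 = -118, t = 17 − 6·(-18) = 125  (check: 268·(-118) + 253·125 = 1)
The row with r = 1 (the gcd) gives the Bezout coefficients s = -118, t = 125.
Result: 268 · (-118) + 253 · (125) = 1.

gcd(268, 253) = 1; s = -118, t = 125 (check: 268·(-118) + 253·125 = 1).


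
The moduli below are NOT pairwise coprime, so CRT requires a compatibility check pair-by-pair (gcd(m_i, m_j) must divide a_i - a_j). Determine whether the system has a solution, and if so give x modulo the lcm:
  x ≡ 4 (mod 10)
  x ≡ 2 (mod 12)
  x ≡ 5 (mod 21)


Moduli 10, 12, 21 are not pairwise coprime, so CRT works modulo lcm(m_i) when all pairwise compatibility conditions hold.
Pairwise compatibility: gcd(m_i, m_j) must divide a_i - a_j for every pair.
Merge one congruence at a time:
  Start: x ≡ 4 (mod 10).
  Combine with x ≡ 2 (mod 12): gcd(10, 12) = 2; 2 - 4 = -2, which IS divisible by 2, so compatible.
    Write x = 4 + 10·t and substitute into x ≡ 2 (mod 12): 10·t ≡ 2 − 4 = -2 (mod 12).
    Divide the congruence (and modulus) by g = 2: 5·t ≡ -1 (mod 6).
    Reduce coefficients mod 6: 5·t ≡ 5 (mod 6).
    The inverse of 5 mod 6 is 5 (since 5·5 = 25 = 4·6 + 1), so t ≡ 5·5 = 25 ≡ 1 (mod 6).
    Then x = 4 + 10·1 = 14, valid modulo lcm(10, 12) = 60: x ≡ 14 (mod 60).
  Combine with x ≡ 5 (mod 21): gcd(60, 21) = 3; 5 - 14 = -9, which IS divisible by 3, so compatible.
    Write x = 14 + 60·t and substitute into x ≡ 5 (mod 21): 60·t ≡ 5 − 14 = -9 (mod 21).
    Divide the congruence (and modulus) by g = 3: 20·t ≡ -3 (mod 7).
    Reduce coefficients mod 7: 6·t ≡ 4 (mod 7).
    The inverse of 6 mod 7 is 6 (since 6·6 = 36 = 5·7 + 1), so t ≡ 6·4 = 24 ≡ 3 (mod 7).
    Then x = 14 + 60·3 = 194, valid modulo lcm(60, 21) = 420: x ≡ 194 (mod 420).
Verify: 194 mod 10 = 4, 194 mod 12 = 2, 194 mod 21 = 5.

x ≡ 194 (mod 420).


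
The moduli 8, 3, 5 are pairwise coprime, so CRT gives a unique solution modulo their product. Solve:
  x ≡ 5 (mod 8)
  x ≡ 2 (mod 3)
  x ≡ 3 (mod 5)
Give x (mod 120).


Moduli 8, 3, 5 are pairwise coprime; by CRT there is a unique solution modulo M = 8 · 3 · 5 = 120.
Solve pairwise, accumulating the modulus:
  Start with x ≡ 5 (mod 8).
  Combine with x ≡ 2 (mod 3): since gcd(8, 3) = 1, we get a unique residue mod 24.
    Write x = 5 + 8·t and substitute into x ≡ 2 (mod 3): 8·t ≡ 2 − 5 = -3 (mod 3).
    Reduce coefficients mod 3: 2·t ≡ 0 (mod 3).
    The inverse of 2 mod 3 is 2 (since 2·2 = 4 = 1·3 + 1), so t ≡ 2·0 = 0 ≡ 0 (mod 3).
    Then x = 5 + 8·0 = 5, valid modulo lcm(8, 3) = 24: x ≡ 5 (mod 24).
  Combine with x ≡ 3 (mod 5): since gcd(24, 5) = 1, we get a unique residue mod 120.
    Write x = 5 + 24·t and substitute into x ≡ 3 (mod 5): 24·t ≡ 3 − 5 = -2 (mod 5).
    Reduce coefficients mod 5: 4·t ≡ 3 (mod 5).
    The inverse of 4 mod 5 is 4 (since 4·4 = 16 = 3·5 + 1), so t ≡ 4·3 = 12 ≡ 2 (mod 5).
    Then x = 5 + 24·2 = 53, valid modulo lcm(24, 5) = 120: x ≡ 53 (mod 120).
Verify: 53 mod 8 = 5 ✓, 53 mod 3 = 2 ✓, 53 mod 5 = 3 ✓.

x ≡ 53 (mod 120).


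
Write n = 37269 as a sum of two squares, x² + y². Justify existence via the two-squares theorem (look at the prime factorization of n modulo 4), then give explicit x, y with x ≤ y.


Step 1: Factor n = 37269 = 3^2 · 41 · 101.
Step 2: Check the mod-4 condition on each prime factor: 3 ≡ 3 (mod 4), exponent 2 (must be even); 41 ≡ 1 (mod 4), exponent 1; 101 ≡ 1 (mod 4), exponent 1.
All primes ≡ 3 (mod 4) appear to even exponent (or don't appear), so by the two-squares theorem n IS expressible as a sum of two squares.
Step 3: Build a representation. Group n = k² · m with k = 3 and m = 41 · 101 = 4141 (a product of primes ≡ 1 (mod 4)); a representation of m scales to one of n via (k·x)² + (k·y)² = k²(x² + y²). Each prime p ≡ 1 (mod 4) is itself a sum of two squares; find a² by testing p − a² for a perfect square:
  41: 41 − 1² = 40, 41 − 2² = 37, 41 − 3² = 32, 41 − 4² = 25 = 5² ⇒ 41 = 4² + 5².
  101: 101 − 1² = 100 = 10² ⇒ 101 = 1² + 10².
  Combine using the Brahmagupta–Fibonacci identity (a² + b²)(c² + d²) = (ac − bd)² + (ad + bc)² = (ac + bd)² + (ad − bc)²:
  41 · 101 = 4141: from (4² + 5²)(1² + 10²), take (4·1 − 5·10, 4·10 + 5·1) = (4 − 50, 40 + 5) = (-46, 45); dropping signs (only squares matter) gives (46, 45); check 46² + 45² = 2116 + 2025 = 4141 ✓.
  Scale by k = 3: (3·46, 3·45) = (138, 135).
Step 4: Order so x ≤ y and verify: 135² + 138² = 18225 + 19044 = 37269 = n. ✓

n = 37269 = 135² + 138² (one valid representation with x ≤ y).


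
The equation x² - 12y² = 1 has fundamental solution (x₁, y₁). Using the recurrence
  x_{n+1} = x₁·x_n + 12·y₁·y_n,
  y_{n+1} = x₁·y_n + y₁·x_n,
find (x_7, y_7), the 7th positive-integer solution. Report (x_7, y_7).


Step 1: Find the fundamental solution (x₁, y₁) of x² - 12y² = 1.
  Expand √12 as a continued fraction. a₀ = ⌊√12⌋ = 3; iterate m_{k+1} = d_k·a_k − m_k, d_{k+1} = (12 − m_{k+1}²)/d_k, a_{k+1} = ⌊(a₀ + m_{k+1})/d_{k+1}⌋ (starting m₀ = 0, d₀ = 1), with convergents p_k = a_k·p_{k-1} + p_{k-2}, q_k = a_k·q_{k-1} + q_{k-2} (p₋₁ = 1, q₋₁ = 0):
  k = 0: a₀ = 3; p₀/q₀ = 3/1; p₀² − 12·q₀² = 9 − 12 = -3.
  k = 1: m = 3, d = 3, a = ⌊(3 + 3)/3⌋ = 2; p/q = (2·3 + 1)/(2·1 + 0) = 7/2; p² − 12·q² = 49 − 48 = 1.
  The first convergent with p² − 12·q² = 1 gives the fundamental solution (x₁, y₁) = (7, 2).
Step 2: Apply the recurrence (x_{n+1}, y_{n+1}) = (x₁x_n + 12y₁y_n, x₁y_n + y₁x_n) repeatedly.
  From (x_1, y_1) = (7, 2): x_2 = 7·7 + 12·2·2 = 97; y_2 = 7·2 + 2·7 = 28.
  From (x_2, y_2) = (97, 28): x_3 = 7·97 + 12·2·28 = 1351; y_3 = 7·28 + 2·97 = 390.
  From (x_3, y_3) = (1351, 390): x_4 = 7·1351 + 12·2·390 = 18817; y_4 = 7·390 + 2·1351 = 5432.
  From (x_4, y_4) = (18817, 5432): x_5 = 7·18817 + 12·2·5432 = 262087; y_5 = 7·5432 + 2·18817 = 75658.
  From (x_5, y_5) = (262087, 75658): x_6 = 7·262087 + 12·2·75658 = 3650401; y_6 = 7·75658 + 2·262087 = 1053780.
  From (x_6, y_6) = (3650401, 1053780): x_7 = 7·3650401 + 12·2·1053780 = 50843527; y_7 = 7·1053780 + 2·3650401 = 14677262.
Step 3: Verify x_7² - 12·y_7² = 2585064237799729 - 2585064237799728 = 1 (should be 1). ✓

(x_1, y_1) = (7, 2); (x_7, y_7) = (50843527, 14677262).


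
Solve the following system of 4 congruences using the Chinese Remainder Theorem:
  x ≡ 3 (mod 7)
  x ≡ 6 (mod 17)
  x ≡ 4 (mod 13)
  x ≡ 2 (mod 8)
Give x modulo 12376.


Product of moduli M = 7 · 17 · 13 · 8 = 12376.
Merge one congruence at a time:
  Start: x ≡ 3 (mod 7).
  Combine with x ≡ 6 (mod 17); new modulus lcm = 119.
    Write x = 3 + 7·t and substitute into x ≡ 6 (mod 17): 7·t ≡ 6 − 3 = 3 (mod 17).
    The inverse of 7 mod 17 is 5 (since 7·5 = 35 = 2·17 + 1), so t ≡ 5·3 = 15 ≡ 15 (mod 17).
    Then x = 3 + 7·15 = 108, valid modulo lcm(7, 17) = 119: x ≡ 108 (mod 119).
  Combine with x ≡ 4 (mod 13); new modulus lcm = 1547.
    Write x = 108 + 119·t and substitute into x ≡ 4 (mod 13): 119·t ≡ 4 − 108 = -104 (mod 13).
    Reduce coefficients mod 13: 2·t ≡ 0 (mod 13).
    The inverse of 2 mod 13 is 7 (since 2·7 = 14 = 1·13 + 1), so t ≡ 7·0 = 0 ≡ 0 (mod 13).
    Then x = 108 + 119·0 = 108, valid modulo lcm(119, 13) = 1547: x ≡ 108 (mod 1547).
  Combine with x ≡ 2 (mod 8); new modulus lcm = 12376.
    Write x = 108 + 1547·t and substitute into x ≡ 2 (mod 8): 1547·t ≡ 2 − 108 = -106 (mod 8).
    Reduce coefficients mod 8: 3·t ≡ 6 (mod 8).
    The inverse of 3 mod 8 is 3 (since 3·3 = 9 = 1·8 + 1), so t ≡ 3·6 = 18 ≡ 2 (mod 8).
    Then x = 108 + 1547·2 = 3202, valid modulo lcm(1547, 8) = 12376: x ≡ 3202 (mod 12376).
Verify against each original: 3202 mod 7 = 3, 3202 mod 17 = 6, 3202 mod 13 = 4, 3202 mod 8 = 2.

x ≡ 3202 (mod 12376).


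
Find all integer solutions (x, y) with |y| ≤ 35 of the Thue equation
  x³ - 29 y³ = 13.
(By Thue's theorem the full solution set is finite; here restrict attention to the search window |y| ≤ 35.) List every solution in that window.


The equation is x³ - 29y³ = 13. For fixed y, x³ = 29·y³ + 13, so a solution requires the RHS to be a perfect cube.
Strategy: iterate y from -35 to 35, compute RHS = 29·y³ + 13, and check whether it is a (positive or negative) perfect cube.
Check small values of y:
  y = 0: RHS = 13 is not a perfect cube.
  y = 1: RHS = 42 is not a perfect cube.
  y = -1: RHS = -16 is not a perfect cube.
  y = 2: RHS = 245 is not a perfect cube.
  y = -2: RHS = -219 is not a perfect cube.
  y = 3: RHS = 796 is not a perfect cube.
  y = -3: RHS = -770 is not a perfect cube.
Continuing the search up to |y| = 35 finds no solutions either.
No (x, y) in the scanned range satisfies the equation.

No integer solutions with |y| ≤ 35.


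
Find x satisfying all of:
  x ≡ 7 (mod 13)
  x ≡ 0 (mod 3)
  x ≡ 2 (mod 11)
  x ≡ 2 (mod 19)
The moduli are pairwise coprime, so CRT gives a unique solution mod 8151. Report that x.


Product of moduli M = 13 · 3 · 11 · 19 = 8151.
Merge one congruence at a time:
  Start: x ≡ 7 (mod 13).
  Combine with x ≡ 0 (mod 3); new modulus lcm = 39.
    Write x = 7 + 13·t and substitute into x ≡ 0 (mod 3): 13·t ≡ 0 − 7 = -7 (mod 3).
    Reduce coefficients mod 3: 1·t ≡ 2 (mod 3).
    So t ≡ 2 (mod 3).
    Then x = 7 + 13·2 = 33, valid modulo lcm(13, 3) = 39: x ≡ 33 (mod 39).
  Combine with x ≡ 2 (mod 11); new modulus lcm = 429.
    Write x = 33 + 39·t and substitute into x ≡ 2 (mod 11): 39·t ≡ 2 − 33 = -31 (mod 11).
    Reduce coefficients mod 11: 6·t ≡ 2 (mod 11).
    The inverse of 6 mod 11 is 2 (since 6·2 = 12 = 1·11 + 1), so t ≡ 2·2 = 4 ≡ 4 (mod 11).
    Then x = 33 + 39·4 = 189, valid modulo lcm(39, 11) = 429: x ≡ 189 (mod 429).
  Combine with x ≡ 2 (mod 19); new modulus lcm = 8151.
    Write x = 189 + 429·t and substitute into x ≡ 2 (mod 19): 429·t ≡ 2 − 189 = -187 (mod 19).
    Reduce coefficients mod 19: 11·t ≡ 3 (mod 19).
    The inverse of 11 mod 19 is 7 (since 11·7 = 77 = 4·19 + 1), so t ≡ 7·3 = 21 ≡ 2 (mod 19).
    Then x = 189 + 429·2 = 1047, valid modulo lcm(429, 19) = 8151: x ≡ 1047 (mod 8151).
Verify against each original: 1047 mod 13 = 7, 1047 mod 3 = 0, 1047 mod 11 = 2, 1047 mod 19 = 2.

x ≡ 1047 (mod 8151).


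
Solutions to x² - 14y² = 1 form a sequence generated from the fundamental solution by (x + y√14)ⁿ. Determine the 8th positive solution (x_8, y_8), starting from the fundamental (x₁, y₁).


Step 1: Find the fundamental solution (x₁, y₁) of x² - 14y² = 1.
  Expand √14 as a continued fraction. a₀ = ⌊√14⌋ = 3; iterate m_{k+1} = d_k·a_k − m_k, d_{k+1} = (14 − m_{k+1}²)/d_k, a_{k+1} = ⌊(a₀ + m_{k+1})/d_{k+1}⌋ (starting m₀ = 0, d₀ = 1), with convergents p_k = a_k·p_{k-1} + p_{k-2}, q_k = a_k·q_{k-1} + q_{k-2} (p₋₁ = 1, q₋₁ = 0):
  k = 0: a₀ = 3; p₀/q₀ = 3/1; p₀² − 14·q₀² = 9 − 14 = -5.
  k = 1: m = 3, d = 5, a = ⌊(3 + 3)/5⌋ = 1; p/q = (1·3 + 1)/(1·1 + 0) = 4/1; p² − 14·q² = 16 − 14 = 2.
  k = 2: m = 2, d = 2, a = ⌊(3 + 2)/2⌋ = 2; p/q = (2·4 + 3)/(2·1 + 1) = 11/3; p² − 14·q² = 121 − 126 = -5.
  k = 3: m = 2, d = 5, a = ⌊(3 + 2)/5⌋ = 1; p/q = (1·11 + 4)/(1·3 + 1) = 15/4; p² − 14·q² = 225 − 224 = 1.
  The first convergent with p² − 14·q² = 1 gives the fundamental solution (x₁, y₁) = (15, 4).
Step 2: Apply the recurrence (x_{n+1}, y_{n+1}) = (x₁x_n + 14y₁y_n, x₁y_n + y₁x_n) repeatedly.
  From (x_1, y_1) = (15, 4): x_2 = 15·15 + 14·4·4 = 449; y_2 = 15·4 + 4·15 = 120.
  From (x_2, y_2) = (449, 120): x_3 = 15·449 + 14·4·120 = 13455; y_3 = 15·120 + 4·449 = 3596.
  From (x_3, y_3) = (13455, 3596): x_4 = 15·13455 + 14·4·3596 = 403201; y_4 = 15·3596 + 4·13455 = 107760.
  From (x_4, y_4) = (403201, 107760): x_5 = 15·403201 + 14·4·107760 = 12082575; y_5 = 15·107760 + 4·403201 = 3229204.
  From (x_5, y_5) = (12082575, 3229204): x_6 = 15·12082575 + 14·4·3229204 = 362074049; y_6 = 15·3229204 + 4·12082575 = 96768360.
  From (x_6, y_6) = (362074049, 96768360): x_7 = 15·362074049 + 14·4·96768360 = 10850138895; y_7 = 15·96768360 + 4·362074049 = 2899821596.
  From (x_7, y_7) = (10850138895, 2899821596): x_8 = 15·10850138895 + 14·4·2899821596 = 325142092801; y_8 = 15·2899821596 + 4·10850138895 = 86897879520.
Step 3: Verify x_8² - 14·y_8² = 105717380511014096025601 - 105717380511014096025600 = 1 (should be 1). ✓

(x_1, y_1) = (15, 4); (x_8, y_8) = (325142092801, 86897879520).


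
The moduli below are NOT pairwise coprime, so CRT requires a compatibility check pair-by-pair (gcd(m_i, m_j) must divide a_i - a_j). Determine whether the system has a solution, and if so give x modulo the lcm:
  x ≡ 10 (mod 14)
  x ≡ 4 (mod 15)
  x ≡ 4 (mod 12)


Moduli 14, 15, 12 are not pairwise coprime, so CRT works modulo lcm(m_i) when all pairwise compatibility conditions hold.
Pairwise compatibility: gcd(m_i, m_j) must divide a_i - a_j for every pair.
Merge one congruence at a time:
  Start: x ≡ 10 (mod 14).
  Combine with x ≡ 4 (mod 15): gcd(14, 15) = 1; 4 - 10 = -6, which IS divisible by 1, so compatible.
    Write x = 10 + 14·t and substitute into x ≡ 4 (mod 15): 14·t ≡ 4 − 10 = -6 (mod 15).
    Reduce coefficients mod 15: 14·t ≡ 9 (mod 15).
    The inverse of 14 mod 15 is 14 (since 14·14 = 196 = 13·15 + 1), so t ≡ 14·9 = 126 ≡ 6 (mod 15).
    Then x = 10 + 14·6 = 94, valid modulo lcm(14, 15) = 210: x ≡ 94 (mod 210).
  Combine with x ≡ 4 (mod 12): gcd(210, 12) = 6; 4 - 94 = -90, which IS divisible by 6, so compatible.
    Write x = 94 + 210·t and substitute into x ≡ 4 (mod 12): 210·t ≡ 4 − 94 = -90 (mod 12).
    Divide the congruence (and modulus) by g = 6: 35·t ≡ -15 (mod 2).
    Reduce coefficients mod 2: 1·t ≡ 1 (mod 2).
    So t ≡ 1 (mod 2).
    Then x = 94 + 210·1 = 304, valid modulo lcm(210, 12) = 420: x ≡ 304 (mod 420).
Verify: 304 mod 14 = 10, 304 mod 15 = 4, 304 mod 12 = 4.

x ≡ 304 (mod 420).


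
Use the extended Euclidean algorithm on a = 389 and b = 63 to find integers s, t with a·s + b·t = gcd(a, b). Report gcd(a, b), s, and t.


Euclidean algorithm on (389, 63) — divide until remainder is 0:
  389 = 6 · 63 + 11
  63 = 5 · 11 + 8
  11 = 1 · 8 + 3
  8 = 2 · 3 + 2
  3 = 1 · 2 + 1
  2 = 2 · 1 + 0
gcd(389, 63) = 1.
Track Bezout coefficients alongside the remainders: start with r₀ = 389 = a·1 + b·0 (s = 1, t = 0) and r₁ = 63 = a·0 + b·1 (s = 0, t = 1); each new remainder r_{k+1} = r_{k-1} − q_k·r_k inherits s_{k+1} = s_{k-1} − q_k·s_k, t_{k+1} = t_{k-1} − q_k·t_k, so r_k = a·s_k + b·t_k at every step:
  q = 6: r = 11, s = 1 − 6·0 = 1, t = 0 − 6·1 = -6  (check: 389·1 + 63·(-6) = 11)
  q = 5: r = 8, s = 0 − 5·1 = -5, t = 1 − 5·(-6) = 31  (check: 389·(-5) + 63·31 = 8)
  q = 1: r = 3, s = 1 − 1·(-5) = 6, t = -6 − 1·31 = -37  (check: 389·6 + 63·(-37) = 3)
  q = 2: r = 2, s = -5 − 2·6 = -17, t = 31 − 2·(-37) = 105  (check: 389·(-17) + 63·105 = 2)
  q = 1: r = 1, s = 6 − 1·(-17) = 23, t = -37 − 1·105 = -142  (check: 389·23 + 63·(-142) = 1)
The row with r = 1 (the gcd) gives the Bezout coefficients s = 23, t = -142.
Result: 389 · (23) + 63 · (-142) = 1.

gcd(389, 63) = 1; s = 23, t = -142 (check: 389·23 + 63·(-142) = 1).


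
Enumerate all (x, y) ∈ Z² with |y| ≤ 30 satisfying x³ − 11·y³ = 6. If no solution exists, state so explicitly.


The equation is x³ - 11y³ = 6. For fixed y, x³ = 11·y³ + 6, so a solution requires the RHS to be a perfect cube.
Strategy: iterate y from -30 to 30, compute RHS = 11·y³ + 6, and check whether it is a (positive or negative) perfect cube.
Check small values of y:
  y = 0: RHS = 6 is not a perfect cube.
  y = 1: RHS = 17 is not a perfect cube.
  y = -1: RHS = -5 is not a perfect cube.
  y = 2: RHS = 94 is not a perfect cube.
  y = -2: RHS = -82 is not a perfect cube.
  y = 3: RHS = 303 is not a perfect cube.
  y = -3: RHS = -291 is not a perfect cube.
Continuing the search up to |y| = 30 finds no solutions either.
No (x, y) in the scanned range satisfies the equation.

No integer solutions with |y| ≤ 30.


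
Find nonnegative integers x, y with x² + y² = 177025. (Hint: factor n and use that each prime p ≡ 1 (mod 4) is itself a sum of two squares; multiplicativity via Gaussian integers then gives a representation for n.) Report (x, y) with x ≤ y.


Step 1: Factor n = 177025 = 5^2 · 73 · 97.
Step 2: Check the mod-4 condition on each prime factor: 5 ≡ 1 (mod 4), exponent 2; 73 ≡ 1 (mod 4), exponent 1; 97 ≡ 1 (mod 4), exponent 1.
All primes ≡ 3 (mod 4) appear to even exponent (or don't appear), so by the two-squares theorem n IS expressible as a sum of two squares.
Step 3: Build a representation. Group n = k² · m with k = 5 and m = 73 · 97 = 7081 (a product of primes ≡ 1 (mod 4)); a representation of m scales to one of n via (k·x)² + (k·y)² = k²(x² + y²). Each prime p ≡ 1 (mod 4) is itself a sum of two squares; find a² by testing p − a² for a perfect square:
  73: 73 − 1² = 72, 73 − 2² = 69, 73 − 3² = 64 = 8² ⇒ 73 = 3² + 8².
  97: 97 − 1² = 96, 97 − 2² = 93, 97 − 3² = 88, 97 − 4² = 81 = 9² ⇒ 97 = 4² + 9².
  Combine using the Brahmagupta–Fibonacci identity (a² + b²)(c² + d²) = (ac − bd)² + (ad + bc)² = (ac + bd)² + (ad − bc)²:
  73 · 97 = 7081: from (3² + 8²)(4² + 9²), take (3·4 − 8·9, 3·9 + 8·4) = (12 − 72, 27 + 32) = (-60, 59); dropping signs (only squares matter) gives (60, 59); check 60² + 59² = 3600 + 3481 = 7081 ✓.
  Scale by k = 5: (5·60, 5·59) = (300, 295).
Step 4: Order so x ≤ y and verify: 295² + 300² = 87025 + 90000 = 177025 = n. ✓

n = 177025 = 295² + 300² (one valid representation with x ≤ y).


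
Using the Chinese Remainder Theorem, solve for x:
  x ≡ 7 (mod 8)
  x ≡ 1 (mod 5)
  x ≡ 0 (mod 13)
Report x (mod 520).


Moduli 8, 5, 13 are pairwise coprime; by CRT there is a unique solution modulo M = 8 · 5 · 13 = 520.
Solve pairwise, accumulating the modulus:
  Start with x ≡ 7 (mod 8).
  Combine with x ≡ 1 (mod 5): since gcd(8, 5) = 1, we get a unique residue mod 40.
    Write x = 7 + 8·t and substitute into x ≡ 1 (mod 5): 8·t ≡ 1 − 7 = -6 (mod 5).
    Reduce coefficients mod 5: 3·t ≡ 4 (mod 5).
    The inverse of 3 mod 5 is 2 (since 3·2 = 6 = 1·5 + 1), so t ≡ 2·4 = 8 ≡ 3 (mod 5).
    Then x = 7 + 8·3 = 31, valid modulo lcm(8, 5) = 40: x ≡ 31 (mod 40).
  Combine with x ≡ 0 (mod 13): since gcd(40, 13) = 1, we get a unique residue mod 520.
    Write x = 31 + 40·t and substitute into x ≡ 0 (mod 13): 40·t ≡ 0 − 31 = -31 (mod 13).
    Reduce coefficients mod 13: 1·t ≡ 8 (mod 13).
    So t ≡ 8 (mod 13).
    Then x = 31 + 40·8 = 351, valid modulo lcm(40, 13) = 520: x ≡ 351 (mod 520).
Verify: 351 mod 8 = 7 ✓, 351 mod 5 = 1 ✓, 351 mod 13 = 0 ✓.

x ≡ 351 (mod 520).


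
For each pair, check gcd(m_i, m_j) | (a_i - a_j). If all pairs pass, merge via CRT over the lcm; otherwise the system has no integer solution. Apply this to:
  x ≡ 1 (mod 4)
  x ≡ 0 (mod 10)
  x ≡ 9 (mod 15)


Moduli 4, 10, 15 are not pairwise coprime, so CRT works modulo lcm(m_i) when all pairwise compatibility conditions hold.
Pairwise compatibility: gcd(m_i, m_j) must divide a_i - a_j for every pair.
Merge one congruence at a time:
  Start: x ≡ 1 (mod 4).
  Combine with x ≡ 0 (mod 10): gcd(4, 10) = 2, and 0 - 1 = -1 is NOT divisible by 2.
    ⇒ system is inconsistent (no integer solution).

No solution (the system is inconsistent).


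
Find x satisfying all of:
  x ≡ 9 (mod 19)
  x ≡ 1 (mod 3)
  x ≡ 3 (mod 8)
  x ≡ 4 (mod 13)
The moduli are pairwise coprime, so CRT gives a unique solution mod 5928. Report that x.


Product of moduli M = 19 · 3 · 8 · 13 = 5928.
Merge one congruence at a time:
  Start: x ≡ 9 (mod 19).
  Combine with x ≡ 1 (mod 3); new modulus lcm = 57.
    Write x = 9 + 19·t and substitute into x ≡ 1 (mod 3): 19·t ≡ 1 − 9 = -8 (mod 3).
    Reduce coefficients mod 3: 1·t ≡ 1 (mod 3).
    So t ≡ 1 (mod 3).
    Then x = 9 + 19·1 = 28, valid modulo lcm(19, 3) = 57: x ≡ 28 (mod 57).
  Combine with x ≡ 3 (mod 8); new modulus lcm = 456.
    Write x = 28 + 57·t and substitute into x ≡ 3 (mod 8): 57·t ≡ 3 − 28 = -25 (mod 8).
    Reduce coefficients mod 8: 1·t ≡ 7 (mod 8).
    So t ≡ 7 (mod 8).
    Then x = 28 + 57·7 = 427, valid modulo lcm(57, 8) = 456: x ≡ 427 (mod 456).
  Combine with x ≡ 4 (mod 13); new modulus lcm = 5928.
    Write x = 427 + 456·t and substitute into x ≡ 4 (mod 13): 456·t ≡ 4 − 427 = -423 (mod 13).
    Reduce coefficients mod 13: 1·t ≡ 6 (mod 13).
    So t ≡ 6 (mod 13).
    Then x = 427 + 456·6 = 3163, valid modulo lcm(456, 13) = 5928: x ≡ 3163 (mod 5928).
Verify against each original: 3163 mod 19 = 9, 3163 mod 3 = 1, 3163 mod 8 = 3, 3163 mod 13 = 4.

x ≡ 3163 (mod 5928).


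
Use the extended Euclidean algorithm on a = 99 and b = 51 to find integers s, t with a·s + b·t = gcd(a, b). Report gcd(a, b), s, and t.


Euclidean algorithm on (99, 51) — divide until remainder is 0:
  99 = 1 · 51 + 48
  51 = 1 · 48 + 3
  48 = 16 · 3 + 0
gcd(99, 51) = 3.
Track Bezout coefficients alongside the remainders: start with r₀ = 99 = a·1 + b·0 (s = 1, t = 0) and r₁ = 51 = a·0 + b·1 (s = 0, t = 1); each new remainder r_{k+1} = r_{k-1} − q_k·r_k inherits s_{k+1} = s_{k-1} − q_k·s_k, t_{k+1} = t_{k-1} − q_k·t_k, so r_k = a·s_k + b·t_k at every step:
  q = 1: r = 48, s = 1 − 1·0 = 1, t = 0 − 1·1 = -1  (check: 99·1 + 51·(-1) = 48)
  q = 1: r = 3, s = 0 − 1·1 = -1, t = 1 − 1·(-1) = 2  (check: 99·(-1) + 51·2 = 3)
The row with r = 3 (the gcd) gives the Bezout coefficients s = -1, t = 2.
Result: 99 · (-1) + 51 · (2) = 3.

gcd(99, 51) = 3; s = -1, t = 2 (check: 99·(-1) + 51·2 = 3).


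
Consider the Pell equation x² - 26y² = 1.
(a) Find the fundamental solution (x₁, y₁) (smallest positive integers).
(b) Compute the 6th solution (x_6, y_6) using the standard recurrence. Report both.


Step 1: Find the fundamental solution (x₁, y₁) of x² - 26y² = 1.
  Expand √26 as a continued fraction. a₀ = ⌊√26⌋ = 5; iterate m_{k+1} = d_k·a_k − m_k, d_{k+1} = (26 − m_{k+1}²)/d_k, a_{k+1} = ⌊(a₀ + m_{k+1})/d_{k+1}⌋ (starting m₀ = 0, d₀ = 1), with convergents p_k = a_k·p_{k-1} + p_{k-2}, q_k = a_k·q_{k-1} + q_{k-2} (p₋₁ = 1, q₋₁ = 0):
  k = 0: a₀ = 5; p₀/q₀ = 5/1; p₀² − 26·q₀² = 25 − 26 = -1.
  k = 1: m = 5, d = 1, a = ⌊(5 + 5)/1⌋ = 10; p/q = (10·5 + 1)/(10·1 + 0) = 51/10; p² − 26·q² = 2601 − 2600 = 1.
  The first convergent with p² − 26·q² = 1 gives the fundamental solution (x₁, y₁) = (51, 10).
Step 2: Apply the recurrence (x_{n+1}, y_{n+1}) = (x₁x_n + 26y₁y_n, x₁y_n + y₁x_n) repeatedly.
  From (x_1, y_1) = (51, 10): x_2 = 51·51 + 26·10·10 = 5201; y_2 = 51·10 + 10·51 = 1020.
  From (x_2, y_2) = (5201, 1020): x_3 = 51·5201 + 26·10·1020 = 530451; y_3 = 51·1020 + 10·5201 = 104030.
  From (x_3, y_3) = (530451, 104030): x_4 = 51·530451 + 26·10·104030 = 54100801; y_4 = 51·104030 + 10·530451 = 10610040.
  From (x_4, y_4) = (54100801, 10610040): x_5 = 51·54100801 + 26·10·10610040 = 5517751251; y_5 = 51·10610040 + 10·54100801 = 1082120050.
  From (x_5, y_5) = (5517751251, 1082120050): x_6 = 51·5517751251 + 26·10·1082120050 = 562756526801; y_6 = 51·1082120050 + 10·5517751251 = 110365635060.
Step 3: Verify x_6² - 26·y_6² = 316694908457124631293601 - 316694908457124631293600 = 1 (should be 1). ✓

(x_1, y_1) = (51, 10); (x_6, y_6) = (562756526801, 110365635060).


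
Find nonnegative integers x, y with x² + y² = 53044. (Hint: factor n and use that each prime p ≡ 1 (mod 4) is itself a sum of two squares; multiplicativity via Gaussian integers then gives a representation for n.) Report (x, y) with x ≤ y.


Step 1: Factor n = 53044 = 2^2 · 89 · 149.
Step 2: Check the mod-4 condition on each prime factor: 2 = 2 (special); 89 ≡ 1 (mod 4), exponent 1; 149 ≡ 1 (mod 4), exponent 1.
All primes ≡ 3 (mod 4) appear to even exponent (or don't appear), so by the two-squares theorem n IS expressible as a sum of two squares.
Step 3: Build a representation. Group n = k² · m with k = 2 and m = 89 · 149 = 13261 (a product of primes ≡ 1 (mod 4)); a representation of m scales to one of n via (k·x)² + (k·y)² = k²(x² + y²). Each prime p ≡ 1 (mod 4) is itself a sum of two squares; find a² by testing p − a² for a perfect square:
  89: 89 − 1² = 88, 89 − 2² = 85, 89 − 3² = 80, 89 − 4² = 73, 89 − 5² = 64 = 8² ⇒ 89 = 5² + 8².
  149: 149 − 1² = 148, 149 − 2² = 145, 149 − 3² = 140, 149 − 4² = 133, 149 − 5² = 124, 149 − 6² = 113, 149 − 7² = 100 = 10² ⇒ 149 = 7² + 10².
  Combine using the Brahmagupta–Fibonacci identity (a² + b²)(c² + d²) = (ac − bd)² + (ad + bc)² = (ac + bd)² + (ad − bc)²:
  89 · 149 = 13261: from (5² + 8²)(7² + 10²), take (5·7 − 8·10, 5·10 + 8·7) = (35 − 80, 50 + 56) = (-45, 106); dropping signs (only squares matter) gives (45, 106); check 45² + 106² = 2025 + 11236 = 13261 ✓.
  Scale by k = 2: (2·45, 2·106) = (90, 212).
Step 4: Order so x ≤ y and verify: 90² + 212² = 8100 + 44944 = 53044 = n. ✓

n = 53044 = 90² + 212² (one valid representation with x ≤ y).


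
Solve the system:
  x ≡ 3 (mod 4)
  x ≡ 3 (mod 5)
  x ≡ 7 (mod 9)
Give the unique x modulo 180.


Moduli 4, 5, 9 are pairwise coprime; by CRT there is a unique solution modulo M = 4 · 5 · 9 = 180.
Solve pairwise, accumulating the modulus:
  Start with x ≡ 3 (mod 4).
  Combine with x ≡ 3 (mod 5): since gcd(4, 5) = 1, we get a unique residue mod 20.
    Write x = 3 + 4·t and substitute into x ≡ 3 (mod 5): 4·t ≡ 3 − 3 = 0 (mod 5).
    The inverse of 4 mod 5 is 4 (since 4·4 = 16 = 3·5 + 1), so t ≡ 4·0 = 0 ≡ 0 (mod 5).
    Then x = 3 + 4·0 = 3, valid modulo lcm(4, 5) = 20: x ≡ 3 (mod 20).
  Combine with x ≡ 7 (mod 9): since gcd(20, 9) = 1, we get a unique residue mod 180.
    Write x = 3 + 20·t and substitute into x ≡ 7 (mod 9): 20·t ≡ 7 − 3 = 4 (mod 9).
    Reduce coefficients mod 9: 2·t ≡ 4 (mod 9).
    The inverse of 2 mod 9 is 5 (since 2·5 = 10 = 1·9 + 1), so t ≡ 5·4 = 20 ≡ 2 (mod 9).
    Then x = 3 + 20·2 = 43, valid modulo lcm(20, 9) = 180: x ≡ 43 (mod 180).
Verify: 43 mod 4 = 3 ✓, 43 mod 5 = 3 ✓, 43 mod 9 = 7 ✓.

x ≡ 43 (mod 180).


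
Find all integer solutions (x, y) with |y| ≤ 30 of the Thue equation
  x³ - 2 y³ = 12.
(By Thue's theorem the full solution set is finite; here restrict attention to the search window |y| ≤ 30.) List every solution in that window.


The equation is x³ - 2y³ = 12. For fixed y, x³ = 2·y³ + 12, so a solution requires the RHS to be a perfect cube.
Strategy: iterate y from -30 to 30, compute RHS = 2·y³ + 12, and check whether it is a (positive or negative) perfect cube.
Check small values of y:
  y = 0: RHS = 12 is not a perfect cube.
  y = 1: RHS = 14 is not a perfect cube.
  y = -1: RHS = 10 is not a perfect cube.
  y = 2: RHS = 28 is not a perfect cube.
  y = -2: RHS = -4 is not a perfect cube.
  y = 3: RHS = 66 is not a perfect cube.
  y = -3: RHS = -42 is not a perfect cube.
Continuing the search up to |y| = 30 finds no solutions either.
No (x, y) in the scanned range satisfies the equation.

No integer solutions with |y| ≤ 30.


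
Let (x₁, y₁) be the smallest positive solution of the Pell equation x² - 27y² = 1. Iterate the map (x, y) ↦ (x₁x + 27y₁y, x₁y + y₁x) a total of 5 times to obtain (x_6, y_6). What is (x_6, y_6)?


Step 1: Find the fundamental solution (x₁, y₁) of x² - 27y² = 1.
  Expand √27 as a continued fraction. a₀ = ⌊√27⌋ = 5; iterate m_{k+1} = d_k·a_k − m_k, d_{k+1} = (27 − m_{k+1}²)/d_k, a_{k+1} = ⌊(a₀ + m_{k+1})/d_{k+1}⌋ (starting m₀ = 0, d₀ = 1), with convergents p_k = a_k·p_{k-1} + p_{k-2}, q_k = a_k·q_{k-1} + q_{k-2} (p₋₁ = 1, q₋₁ = 0):
  k = 0: a₀ = 5; p₀/q₀ = 5/1; p₀² − 27·q₀² = 25 − 27 = -2.
  k = 1: m = 5, d = 2, a = ⌊(5 + 5)/2⌋ = 5; p/q = (5·5 + 1)/(5·1 + 0) = 26/5; p² − 27·q² = 676 − 675 = 1.
  The first convergent with p² − 27·q² = 1 gives the fundamental solution (x₁, y₁) = (26, 5).
Step 2: Apply the recurrence (x_{n+1}, y_{n+1}) = (x₁x_n + 27y₁y_n, x₁y_n + y₁x_n) repeatedly.
  From (x_1, y_1) = (26, 5): x_2 = 26·26 + 27·5·5 = 1351; y_2 = 26·5 + 5·26 = 260.
  From (x_2, y_2) = (1351, 260): x_3 = 26·1351 + 27·5·260 = 70226; y_3 = 26·260 + 5·1351 = 13515.
  From (x_3, y_3) = (70226, 13515): x_4 = 26·70226 + 27·5·13515 = 3650401; y_4 = 26·13515 + 5·70226 = 702520.
  From (x_4, y_4) = (3650401, 702520): x_5 = 26·3650401 + 27·5·702520 = 189750626; y_5 = 26·702520 + 5·3650401 = 36517525.
  From (x_5, y_5) = (189750626, 36517525): x_6 = 26·189750626 + 27·5·36517525 = 9863382151; y_6 = 26·36517525 + 5·189750626 = 1898208780.
Step 3: Verify x_6² - 27·y_6² = 97286307456665386801 - 97286307456665386800 = 1 (should be 1). ✓

(x_1, y_1) = (26, 5); (x_6, y_6) = (9863382151, 1898208780).


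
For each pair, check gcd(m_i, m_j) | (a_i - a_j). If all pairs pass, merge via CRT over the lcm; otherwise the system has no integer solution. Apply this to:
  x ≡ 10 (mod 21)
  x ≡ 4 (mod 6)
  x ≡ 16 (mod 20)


Moduli 21, 6, 20 are not pairwise coprime, so CRT works modulo lcm(m_i) when all pairwise compatibility conditions hold.
Pairwise compatibility: gcd(m_i, m_j) must divide a_i - a_j for every pair.
Merge one congruence at a time:
  Start: x ≡ 10 (mod 21).
  Combine with x ≡ 4 (mod 6): gcd(21, 6) = 3; 4 - 10 = -6, which IS divisible by 3, so compatible.
    Write x = 10 + 21·t and substitute into x ≡ 4 (mod 6): 21·t ≡ 4 − 10 = -6 (mod 6).
    Divide the congruence (and modulus) by g = 3: 7·t ≡ -2 (mod 2).
    Reduce coefficients mod 2: 1·t ≡ 0 (mod 2).
    So t ≡ 0 (mod 2).
    Then x = 10 + 21·0 = 10, valid modulo lcm(21, 6) = 42: x ≡ 10 (mod 42).
  Combine with x ≡ 16 (mod 20): gcd(42, 20) = 2; 16 - 10 = 6, which IS divisible by 2, so compatible.
    Write x = 10 + 42·t and substitute into x ≡ 16 (mod 20): 42·t ≡ 16 − 10 = 6 (mod 20).
    Divide the congruence (and modulus) by g = 2: 21·t ≡ 3 (mod 10).
    Reduce coefficients mod 10: 1·t ≡ 3 (mod 10).
    So t ≡ 3 (mod 10).
    Then x = 10 + 42·3 = 136, valid modulo lcm(42, 20) = 420: x ≡ 136 (mod 420).
Verify: 136 mod 21 = 10, 136 mod 6 = 4, 136 mod 20 = 16.

x ≡ 136 (mod 420).


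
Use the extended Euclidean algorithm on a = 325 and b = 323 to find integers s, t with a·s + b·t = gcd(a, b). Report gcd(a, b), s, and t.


Euclidean algorithm on (325, 323) — divide until remainder is 0:
  325 = 1 · 323 + 2
  323 = 161 · 2 + 1
  2 = 2 · 1 + 0
gcd(325, 323) = 1.
Track Bezout coefficients alongside the remainders: start with r₀ = 325 = a·1 + b·0 (s = 1, t = 0) and r₁ = 323 = a·0 + b·1 (s = 0, t = 1); each new remainder r_{k+1} = r_{k-1} − q_k·r_k inherits s_{k+1} = s_{k-1} − q_k·s_k, t_{k+1} = t_{k-1} − q_k·t_k, so r_k = a·s_k + b·t_k at every step:
  q = 1: r = 2, s = 1 − 1·0 = 1, t = 0 − 1·1 = -1  (check: 325·1 + 323·(-1) = 2)
  q = 161: r = 1, s = 0 − 161·1 = -161, t = 1 − 161·(-1) = 162  (check: 325·(-161) + 323·162 = 1)
The row with r = 1 (the gcd) gives the Bezout coefficients s = -161, t = 162.
Result: 325 · (-161) + 323 · (162) = 1.

gcd(325, 323) = 1; s = -161, t = 162 (check: 325·(-161) + 323·162 = 1).


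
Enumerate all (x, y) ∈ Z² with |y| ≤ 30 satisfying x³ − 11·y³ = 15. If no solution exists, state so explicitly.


The equation is x³ - 11y³ = 15. For fixed y, x³ = 11·y³ + 15, so a solution requires the RHS to be a perfect cube.
Strategy: iterate y from -30 to 30, compute RHS = 11·y³ + 15, and check whether it is a (positive or negative) perfect cube.
Check small values of y:
  y = 0: RHS = 15 is not a perfect cube.
  y = 1: RHS = 26 is not a perfect cube.
  y = -1: RHS = 4 is not a perfect cube.
  y = 2: RHS = 103 is not a perfect cube.
  y = -2: RHS = -73 is not a perfect cube.
  y = 3: RHS = 312 is not a perfect cube.
  y = -3: RHS = -282 is not a perfect cube.
Continuing the search up to |y| = 30 finds no solutions either.
No (x, y) in the scanned range satisfies the equation.

No integer solutions with |y| ≤ 30.


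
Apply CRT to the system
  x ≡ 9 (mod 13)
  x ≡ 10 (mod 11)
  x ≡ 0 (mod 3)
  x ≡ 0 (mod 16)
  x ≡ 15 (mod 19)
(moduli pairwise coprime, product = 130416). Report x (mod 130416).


Product of moduli M = 13 · 11 · 3 · 16 · 19 = 130416.
Merge one congruence at a time:
  Start: x ≡ 9 (mod 13).
  Combine with x ≡ 10 (mod 11); new modulus lcm = 143.
    Write x = 9 + 13·t and substitute into x ≡ 10 (mod 11): 13·t ≡ 10 − 9 = 1 (mod 11).
    Reduce coefficients mod 11: 2·t ≡ 1 (mod 11).
    The inverse of 2 mod 11 is 6 (since 2·6 = 12 = 1·11 + 1), so t ≡ 6·1 = 6 ≡ 6 (mod 11).
    Then x = 9 + 13·6 = 87, valid modulo lcm(13, 11) = 143: x ≡ 87 (mod 143).
  Combine with x ≡ 0 (mod 3); new modulus lcm = 429.
    Write x = 87 + 143·t and substitute into x ≡ 0 (mod 3): 143·t ≡ 0 − 87 = -87 (mod 3).
    Reduce coefficients mod 3: 2·t ≡ 0 (mod 3).
    The inverse of 2 mod 3 is 2 (since 2·2 = 4 = 1·3 + 1), so t ≡ 2·0 = 0 ≡ 0 (mod 3).
    Then x = 87 + 143·0 = 87, valid modulo lcm(143, 3) = 429: x ≡ 87 (mod 429).
  Combine with x ≡ 0 (mod 16); new modulus lcm = 6864.
    Write x = 87 + 429·t and substitute into x ≡ 0 (mod 16): 429·t ≡ 0 − 87 = -87 (mod 16).
    Reduce coefficients mod 16: 13·t ≡ 9 (mod 16).
    The inverse of 13 mod 16 is 5 (since 13·5 = 65 = 4·16 + 1), so t ≡ 5·9 = 45 ≡ 13 (mod 16).
    Then x = 87 + 429·13 = 5664, valid modulo lcm(429, 16) = 6864: x ≡ 5664 (mod 6864).
  Combine with x ≡ 15 (mod 19); new modulus lcm = 130416.
    Write x = 5664 + 6864·t and substitute into x ≡ 15 (mod 19): 6864·t ≡ 15 − 5664 = -5649 (mod 19).
    Reduce coefficients mod 19: 5·t ≡ 13 (mod 19).
    The inverse of 5 mod 19 is 4 (since 5·4 = 20 = 1·19 + 1), so t ≡ 4·13 = 52 ≡ 14 (mod 19).
    Then x = 5664 + 6864·14 = 101760, valid modulo lcm(6864, 19) = 130416: x ≡ 101760 (mod 130416).
Verify against each original: 101760 mod 13 = 9, 101760 mod 11 = 10, 101760 mod 3 = 0, 101760 mod 16 = 0, 101760 mod 19 = 15.

x ≡ 101760 (mod 130416).


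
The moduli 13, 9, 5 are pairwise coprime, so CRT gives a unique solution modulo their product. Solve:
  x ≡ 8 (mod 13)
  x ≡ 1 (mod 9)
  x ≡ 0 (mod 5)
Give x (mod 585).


Moduli 13, 9, 5 are pairwise coprime; by CRT there is a unique solution modulo M = 13 · 9 · 5 = 585.
Solve pairwise, accumulating the modulus:
  Start with x ≡ 8 (mod 13).
  Combine with x ≡ 1 (mod 9): since gcd(13, 9) = 1, we get a unique residue mod 117.
    Write x = 8 + 13·t and substitute into x ≡ 1 (mod 9): 13·t ≡ 1 − 8 = -7 (mod 9).
    Reduce coefficients mod 9: 4·t ≡ 2 (mod 9).
    The inverse of 4 mod 9 is 7 (since 4·7 = 28 = 3·9 + 1), so t ≡ 7·2 = 14 ≡ 5 (mod 9).
    Then x = 8 + 13·5 = 73, valid modulo lcm(13, 9) = 117: x ≡ 73 (mod 117).
  Combine with x ≡ 0 (mod 5): since gcd(117, 5) = 1, we get a unique residue mod 585.
    Write x = 73 + 117·t and substitute into x ≡ 0 (mod 5): 117·t ≡ 0 − 73 = -73 (mod 5).
    Reduce coefficients mod 5: 2·t ≡ 2 (mod 5).
    The inverse of 2 mod 5 is 3 (since 2·3 = 6 = 1·5 + 1), so t ≡ 3·2 = 6 ≡ 1 (mod 5).
    Then x = 73 + 117·1 = 190, valid modulo lcm(117, 5) = 585: x ≡ 190 (mod 585).
Verify: 190 mod 13 = 8 ✓, 190 mod 9 = 1 ✓, 190 mod 5 = 0 ✓.

x ≡ 190 (mod 585).


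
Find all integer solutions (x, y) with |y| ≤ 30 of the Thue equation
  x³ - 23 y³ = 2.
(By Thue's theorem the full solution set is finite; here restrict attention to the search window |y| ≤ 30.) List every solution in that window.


The equation is x³ - 23y³ = 2. For fixed y, x³ = 23·y³ + 2, so a solution requires the RHS to be a perfect cube.
Strategy: iterate y from -30 to 30, compute RHS = 23·y³ + 2, and check whether it is a (positive or negative) perfect cube.
Check small values of y:
  y = 0: RHS = 2 is not a perfect cube.
  y = 1: RHS = 25 is not a perfect cube.
  y = -1: RHS = -21 is not a perfect cube.
  y = 2: RHS = 186 is not a perfect cube.
  y = -2: RHS = -182 is not a perfect cube.
  y = 3: RHS = 623 is not a perfect cube.
  y = -3: RHS = -619 is not a perfect cube.
Continuing the search up to |y| = 30 finds no solutions either.
No (x, y) in the scanned range satisfies the equation.

No integer solutions with |y| ≤ 30.


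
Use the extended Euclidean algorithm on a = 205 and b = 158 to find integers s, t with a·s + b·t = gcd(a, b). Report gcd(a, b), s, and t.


Euclidean algorithm on (205, 158) — divide until remainder is 0:
  205 = 1 · 158 + 47
  158 = 3 · 47 + 17
  47 = 2 · 17 + 13
  17 = 1 · 13 + 4
  13 = 3 · 4 + 1
  4 = 4 · 1 + 0
gcd(205, 158) = 1.
Track Bezout coefficients alongside the remainders: start with r₀ = 205 = a·1 + b·0 (s = 1, t = 0) and r₁ = 158 = a·0 + b·1 (s = 0, t = 1); each new remainder r_{k+1} = r_{k-1} − q_k·r_k inherits s_{k+1} = s_{k-1} − q_k·s_k, t_{k+1} = t_{k-1} − q_k·t_k, so r_k = a·s_k + b·t_k at every step:
  q = 1: r = 47, s = 1 − 1·0 = 1, t = 0 − 1·1 = -1  (check: 205·1 + 158·(-1) = 47)
  q = 3: r = 17, s = 0 − 3·1 = -3, t = 1 − 3·(-1) = 4  (check: 205·(-3) + 158·4 = 17)
  q = 2: r = 13, s = 1 − 2·(-3) = 7, t = -1 − 2·4 = -9  (check: 205·7 + 158·(-9) = 13)
  q = 1: r = 4, s = -3 − 1·7 = -10, t = 4 − 1·(-9) = 13  (check: 205·(-10) + 158·13 = 4)
  q = 3: r = 1, s = 7 − 3·(-10) = 37, t = -9 − 3·13 = -48  (check: 205·37 + 158·(-48) = 1)
The row with r = 1 (the gcd) gives the Bezout coefficients s = 37, t = -48.
Result: 205 · (37) + 158 · (-48) = 1.

gcd(205, 158) = 1; s = 37, t = -48 (check: 205·37 + 158·(-48) = 1).


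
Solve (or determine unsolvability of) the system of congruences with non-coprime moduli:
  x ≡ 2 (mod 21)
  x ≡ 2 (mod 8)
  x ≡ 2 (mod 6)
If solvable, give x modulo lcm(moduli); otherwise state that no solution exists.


Moduli 21, 8, 6 are not pairwise coprime, so CRT works modulo lcm(m_i) when all pairwise compatibility conditions hold.
Pairwise compatibility: gcd(m_i, m_j) must divide a_i - a_j for every pair.
Merge one congruence at a time:
  Start: x ≡ 2 (mod 21).
  Combine with x ≡ 2 (mod 8): gcd(21, 8) = 1; 2 - 2 = 0, which IS divisible by 1, so compatible.
    Write x = 2 + 21·t and substitute into x ≡ 2 (mod 8): 21·t ≡ 2 − 2 = 0 (mod 8).
    Reduce coefficients mod 8: 5·t ≡ 0 (mod 8).
    The inverse of 5 mod 8 is 5 (since 5·5 = 25 = 3·8 + 1), so t ≡ 5·0 = 0 ≡ 0 (mod 8).
    Then x = 2 + 21·0 = 2, valid modulo lcm(21, 8) = 168: x ≡ 2 (mod 168).
  Combine with x ≡ 2 (mod 6): gcd(168, 6) = 6; 2 - 2 = 0, which IS divisible by 6, so compatible.
    Write x = 2 + 168·t and substitute into x ≡ 2 (mod 6): 168·t ≡ 2 − 2 = 0 (mod 6).
    Divide the congruence (and modulus) by g = 6: 28·t ≡ 0 (mod 1).
    Modulo 1 every t works; take t = 0.
    Then x = 2 + 168·0 = 2, valid modulo lcm(168, 6) = 168: x ≡ 2 (mod 168).
Verify: 2 mod 21 = 2, 2 mod 8 = 2, 2 mod 6 = 2.

x ≡ 2 (mod 168).
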